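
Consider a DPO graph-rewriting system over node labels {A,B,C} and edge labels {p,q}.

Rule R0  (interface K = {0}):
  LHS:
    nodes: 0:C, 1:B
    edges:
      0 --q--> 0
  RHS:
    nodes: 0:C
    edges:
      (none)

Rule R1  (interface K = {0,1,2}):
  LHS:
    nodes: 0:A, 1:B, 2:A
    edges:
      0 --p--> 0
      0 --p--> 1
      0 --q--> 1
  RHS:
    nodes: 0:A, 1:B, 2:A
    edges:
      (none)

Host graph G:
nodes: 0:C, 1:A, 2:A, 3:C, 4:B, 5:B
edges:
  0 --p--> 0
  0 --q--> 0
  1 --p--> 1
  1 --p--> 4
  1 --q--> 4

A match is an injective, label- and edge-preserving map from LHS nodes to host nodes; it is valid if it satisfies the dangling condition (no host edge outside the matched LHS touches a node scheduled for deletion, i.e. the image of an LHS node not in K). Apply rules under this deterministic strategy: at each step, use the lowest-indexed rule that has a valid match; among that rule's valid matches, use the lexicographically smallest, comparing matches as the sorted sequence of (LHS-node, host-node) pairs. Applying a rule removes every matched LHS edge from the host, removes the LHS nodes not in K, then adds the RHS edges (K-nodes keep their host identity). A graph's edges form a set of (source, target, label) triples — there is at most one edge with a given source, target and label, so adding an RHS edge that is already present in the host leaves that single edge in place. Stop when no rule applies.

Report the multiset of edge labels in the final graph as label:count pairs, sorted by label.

initial: |V|=6 |E|=5  E = 0-p->0 0-q->0 1-p->1 1-p->4 1-q->4
step 1: apply R0 at {0↦0, 1↦5}  → |V|=5 |E|=4  E = 0-p->0 1-p->1 1-p->4 1-q->4
step 2: apply R1 at {0↦1, 1↦4, 2↦2}  → |V|=5 |E|=1  E = 0-p->0
normal form: no rule applies after step 2
NF edges: [(0, 0, 'p')]

Answer: p:1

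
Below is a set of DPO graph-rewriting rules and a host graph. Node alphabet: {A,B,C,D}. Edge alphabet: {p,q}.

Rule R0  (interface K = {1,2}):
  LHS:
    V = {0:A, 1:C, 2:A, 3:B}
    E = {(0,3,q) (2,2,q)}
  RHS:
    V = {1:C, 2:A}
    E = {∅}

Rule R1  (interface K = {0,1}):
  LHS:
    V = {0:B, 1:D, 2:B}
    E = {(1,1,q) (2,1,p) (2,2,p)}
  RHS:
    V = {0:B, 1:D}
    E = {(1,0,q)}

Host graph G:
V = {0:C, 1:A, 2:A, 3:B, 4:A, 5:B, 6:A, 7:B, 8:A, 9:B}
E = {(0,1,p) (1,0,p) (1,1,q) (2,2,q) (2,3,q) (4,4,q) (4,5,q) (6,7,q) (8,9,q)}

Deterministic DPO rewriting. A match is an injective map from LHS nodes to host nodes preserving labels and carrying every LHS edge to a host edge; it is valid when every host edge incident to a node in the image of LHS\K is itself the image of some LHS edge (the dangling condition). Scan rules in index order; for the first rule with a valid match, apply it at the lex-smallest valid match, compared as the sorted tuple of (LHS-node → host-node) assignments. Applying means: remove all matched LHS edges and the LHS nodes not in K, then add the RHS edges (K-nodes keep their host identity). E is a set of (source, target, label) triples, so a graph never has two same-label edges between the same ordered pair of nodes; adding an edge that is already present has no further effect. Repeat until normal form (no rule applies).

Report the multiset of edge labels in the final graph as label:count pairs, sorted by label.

Answer: p:2 q:1

Steps:
[0] host  ⇒  10 nodes, 9 edges  {0-p->1 1-p->0 1-q->1 2-q->2 2-q->3 4-q->4 4-q->5 6-q->7 8-q->9}
[1] R0 @ {0↦6, 1↦0, 2↦1, 3↦7}  ⇒  8 nodes, 7 edges  {0-p->1 1-p->0 2-q->2 2-q->3 4-q->4 4-q->5 8-q->9}
[2] R0 @ {0↦8, 1↦0, 2↦2, 3↦9}  ⇒  6 nodes, 5 edges  {0-p->1 1-p->0 2-q->3 4-q->4 4-q->5}
[3] R0 @ {0↦2, 1↦0, 2↦4, 3↦3}  ⇒  4 nodes, 3 edges  {0-p->1 1-p->0 4-q->5}
final graph: no rule applies after step 3
NF edges: [(0, 1, 'p'), (1, 0, 'p'), (4, 5, 'q')]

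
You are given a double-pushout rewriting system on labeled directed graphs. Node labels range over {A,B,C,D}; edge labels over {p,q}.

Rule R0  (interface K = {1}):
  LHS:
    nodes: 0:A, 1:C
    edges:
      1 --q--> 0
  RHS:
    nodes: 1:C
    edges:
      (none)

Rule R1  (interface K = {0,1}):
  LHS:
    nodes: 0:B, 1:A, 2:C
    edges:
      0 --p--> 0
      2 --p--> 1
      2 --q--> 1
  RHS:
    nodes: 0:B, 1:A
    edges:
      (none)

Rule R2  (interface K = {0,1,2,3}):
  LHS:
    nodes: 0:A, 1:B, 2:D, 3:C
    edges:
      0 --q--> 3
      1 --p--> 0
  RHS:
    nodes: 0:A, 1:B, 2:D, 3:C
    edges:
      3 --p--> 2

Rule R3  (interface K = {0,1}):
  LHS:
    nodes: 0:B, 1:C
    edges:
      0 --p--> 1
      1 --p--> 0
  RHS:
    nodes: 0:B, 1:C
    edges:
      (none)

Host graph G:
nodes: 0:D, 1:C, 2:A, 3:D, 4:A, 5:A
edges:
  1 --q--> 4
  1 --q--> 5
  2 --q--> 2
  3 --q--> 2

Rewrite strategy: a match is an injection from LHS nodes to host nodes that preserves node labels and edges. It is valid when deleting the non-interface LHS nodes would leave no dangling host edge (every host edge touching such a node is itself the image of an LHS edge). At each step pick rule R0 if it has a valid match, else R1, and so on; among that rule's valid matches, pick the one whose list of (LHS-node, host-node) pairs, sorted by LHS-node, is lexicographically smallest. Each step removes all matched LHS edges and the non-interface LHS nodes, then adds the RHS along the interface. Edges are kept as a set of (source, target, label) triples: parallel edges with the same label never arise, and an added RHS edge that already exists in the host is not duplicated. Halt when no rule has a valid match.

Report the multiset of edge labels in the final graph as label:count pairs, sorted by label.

initial: |V|=6 |E|=4  E = 1-q->4 1-q->5 2-q->2 3-q->2
step 1: apply R0 at {0↦4, 1↦1}  → |V|=5 |E|=3  E = 1-q->5 2-q->2 3-q->2
step 2: apply R0 at {0↦5, 1↦1}  → |V|=4 |E|=2  E = 2-q->2 3-q->2
final graph: no rule applies after step 2
NF edges: [(2, 2, 'q'), (3, 2, 'q')]

Answer: q:2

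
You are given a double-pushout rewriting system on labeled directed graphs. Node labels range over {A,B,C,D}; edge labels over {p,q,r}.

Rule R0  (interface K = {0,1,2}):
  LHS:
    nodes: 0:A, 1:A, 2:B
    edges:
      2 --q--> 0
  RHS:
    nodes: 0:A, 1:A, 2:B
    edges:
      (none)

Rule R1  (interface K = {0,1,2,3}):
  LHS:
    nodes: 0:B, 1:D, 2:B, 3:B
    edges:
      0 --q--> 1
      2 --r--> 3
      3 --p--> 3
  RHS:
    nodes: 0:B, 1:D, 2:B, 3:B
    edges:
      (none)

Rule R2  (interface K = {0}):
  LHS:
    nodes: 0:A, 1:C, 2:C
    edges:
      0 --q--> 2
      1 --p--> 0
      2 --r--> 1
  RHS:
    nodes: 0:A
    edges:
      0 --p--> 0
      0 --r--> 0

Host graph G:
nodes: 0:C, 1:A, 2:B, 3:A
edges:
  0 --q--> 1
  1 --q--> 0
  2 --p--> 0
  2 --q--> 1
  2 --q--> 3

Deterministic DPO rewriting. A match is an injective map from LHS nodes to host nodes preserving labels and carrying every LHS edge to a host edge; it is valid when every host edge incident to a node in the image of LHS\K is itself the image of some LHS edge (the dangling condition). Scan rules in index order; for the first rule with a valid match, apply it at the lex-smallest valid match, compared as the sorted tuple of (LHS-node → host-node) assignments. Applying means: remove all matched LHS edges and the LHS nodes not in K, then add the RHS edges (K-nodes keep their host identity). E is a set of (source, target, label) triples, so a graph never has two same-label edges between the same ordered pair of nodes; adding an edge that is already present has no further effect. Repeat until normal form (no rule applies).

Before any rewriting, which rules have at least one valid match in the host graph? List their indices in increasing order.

R0: 2 valid matches — {0↦1, 1↦3, 2↦2}, {0↦3, 1↦1, 2↦2}
R1: no valid match — LHS pattern not found
R2: no valid match — LHS pattern not found

Answer: [R0]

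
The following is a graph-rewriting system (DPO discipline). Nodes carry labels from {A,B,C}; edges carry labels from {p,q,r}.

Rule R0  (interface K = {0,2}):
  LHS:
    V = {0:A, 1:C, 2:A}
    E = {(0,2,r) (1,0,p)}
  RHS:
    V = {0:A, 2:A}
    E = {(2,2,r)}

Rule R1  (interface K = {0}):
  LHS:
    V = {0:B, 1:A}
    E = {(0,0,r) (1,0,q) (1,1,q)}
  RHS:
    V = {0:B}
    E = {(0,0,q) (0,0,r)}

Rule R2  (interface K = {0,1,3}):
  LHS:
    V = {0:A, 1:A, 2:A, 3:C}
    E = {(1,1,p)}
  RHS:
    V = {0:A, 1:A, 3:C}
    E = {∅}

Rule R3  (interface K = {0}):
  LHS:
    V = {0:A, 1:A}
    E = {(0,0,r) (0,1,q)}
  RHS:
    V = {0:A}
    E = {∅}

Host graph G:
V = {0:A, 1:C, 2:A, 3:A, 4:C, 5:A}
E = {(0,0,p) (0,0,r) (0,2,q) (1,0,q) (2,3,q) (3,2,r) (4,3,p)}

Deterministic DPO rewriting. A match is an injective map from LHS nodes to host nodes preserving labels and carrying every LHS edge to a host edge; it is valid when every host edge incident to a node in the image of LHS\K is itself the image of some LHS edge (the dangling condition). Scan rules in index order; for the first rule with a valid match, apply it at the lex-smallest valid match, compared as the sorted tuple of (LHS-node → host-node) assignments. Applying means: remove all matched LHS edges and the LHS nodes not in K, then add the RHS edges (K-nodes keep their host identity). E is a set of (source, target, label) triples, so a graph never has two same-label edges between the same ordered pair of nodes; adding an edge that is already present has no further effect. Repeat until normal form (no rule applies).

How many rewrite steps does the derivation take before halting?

Answer: 4

Derivation:
[0] host  ⇒  6 nodes, 7 edges  {0-p->0 0-r->0 0-q->2 1-q->0 2-q->3 3-r->2 4-p->3}
[1] R0 @ {0↦3, 1↦4, 2↦2}  ⇒  5 nodes, 6 edges  {0-p->0 0-r->0 0-q->2 1-q->0 2-r->2 2-q->3}
[2] R2 @ {0↦2, 1↦0, 2↦5, 3↦1}  ⇒  4 nodes, 5 edges  {0-r->0 0-q->2 1-q->0 2-r->2 2-q->3}
[3] R3 @ {0↦2, 1↦3}  ⇒  3 nodes, 3 edges  {0-r->0 0-q->2 1-q->0}
[4] R3 @ {0↦0, 1↦2}  ⇒  2 nodes, 1 edges  {1-q->0}
halt: no rule applies after step 4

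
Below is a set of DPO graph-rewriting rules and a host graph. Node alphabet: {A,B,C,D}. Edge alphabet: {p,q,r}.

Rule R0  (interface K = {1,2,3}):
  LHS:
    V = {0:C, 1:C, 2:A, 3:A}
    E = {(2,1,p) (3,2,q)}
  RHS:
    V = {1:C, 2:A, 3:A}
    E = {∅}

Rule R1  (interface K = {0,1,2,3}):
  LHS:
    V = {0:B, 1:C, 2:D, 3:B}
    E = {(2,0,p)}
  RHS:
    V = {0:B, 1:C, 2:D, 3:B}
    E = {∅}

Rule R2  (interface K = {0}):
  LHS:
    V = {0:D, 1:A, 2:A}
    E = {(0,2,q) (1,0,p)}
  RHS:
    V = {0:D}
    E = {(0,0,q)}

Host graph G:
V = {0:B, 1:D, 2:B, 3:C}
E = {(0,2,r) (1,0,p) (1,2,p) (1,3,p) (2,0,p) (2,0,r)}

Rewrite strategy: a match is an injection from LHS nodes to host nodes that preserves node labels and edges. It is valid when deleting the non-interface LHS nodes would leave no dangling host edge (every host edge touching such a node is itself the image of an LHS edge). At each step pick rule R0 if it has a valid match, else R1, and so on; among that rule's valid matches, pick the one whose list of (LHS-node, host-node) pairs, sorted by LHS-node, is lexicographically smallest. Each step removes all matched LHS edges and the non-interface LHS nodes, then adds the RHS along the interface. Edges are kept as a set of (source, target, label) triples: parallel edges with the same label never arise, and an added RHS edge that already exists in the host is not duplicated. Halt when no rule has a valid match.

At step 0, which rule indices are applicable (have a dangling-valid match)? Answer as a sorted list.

Answer: [R1]

Rewrite trace:
R0: no valid match — LHS pattern not found
R1: 2 valid matches — {0↦0, 1↦3, 2↦1, 3↦2}, {0↦2, 1↦3, 2↦1, 3↦0}
R2: no valid match — LHS pattern not found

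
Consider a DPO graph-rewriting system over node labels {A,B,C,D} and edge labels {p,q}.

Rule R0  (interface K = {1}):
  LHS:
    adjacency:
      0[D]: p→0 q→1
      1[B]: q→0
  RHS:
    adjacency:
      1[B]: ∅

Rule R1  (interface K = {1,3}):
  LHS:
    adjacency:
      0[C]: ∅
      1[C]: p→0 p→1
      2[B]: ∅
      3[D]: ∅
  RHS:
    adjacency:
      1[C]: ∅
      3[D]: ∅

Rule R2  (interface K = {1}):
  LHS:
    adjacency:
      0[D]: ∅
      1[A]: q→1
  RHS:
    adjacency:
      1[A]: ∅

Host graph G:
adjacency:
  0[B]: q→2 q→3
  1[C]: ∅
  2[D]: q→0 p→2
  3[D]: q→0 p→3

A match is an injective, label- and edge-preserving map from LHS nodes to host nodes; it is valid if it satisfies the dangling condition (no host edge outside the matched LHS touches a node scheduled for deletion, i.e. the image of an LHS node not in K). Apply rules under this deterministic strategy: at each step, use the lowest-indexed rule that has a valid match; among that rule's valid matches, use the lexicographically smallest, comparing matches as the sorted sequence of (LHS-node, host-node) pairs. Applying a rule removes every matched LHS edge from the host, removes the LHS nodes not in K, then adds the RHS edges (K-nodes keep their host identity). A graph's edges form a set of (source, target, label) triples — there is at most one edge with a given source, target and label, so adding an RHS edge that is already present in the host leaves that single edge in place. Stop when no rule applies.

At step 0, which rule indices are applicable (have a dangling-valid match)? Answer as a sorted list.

R0: 2 valid matches — {0↦2, 1↦0}, {0↦3, 1↦0}
R1: no valid match — LHS pattern not found
R2: no valid match — LHS pattern not found

Answer: [R0]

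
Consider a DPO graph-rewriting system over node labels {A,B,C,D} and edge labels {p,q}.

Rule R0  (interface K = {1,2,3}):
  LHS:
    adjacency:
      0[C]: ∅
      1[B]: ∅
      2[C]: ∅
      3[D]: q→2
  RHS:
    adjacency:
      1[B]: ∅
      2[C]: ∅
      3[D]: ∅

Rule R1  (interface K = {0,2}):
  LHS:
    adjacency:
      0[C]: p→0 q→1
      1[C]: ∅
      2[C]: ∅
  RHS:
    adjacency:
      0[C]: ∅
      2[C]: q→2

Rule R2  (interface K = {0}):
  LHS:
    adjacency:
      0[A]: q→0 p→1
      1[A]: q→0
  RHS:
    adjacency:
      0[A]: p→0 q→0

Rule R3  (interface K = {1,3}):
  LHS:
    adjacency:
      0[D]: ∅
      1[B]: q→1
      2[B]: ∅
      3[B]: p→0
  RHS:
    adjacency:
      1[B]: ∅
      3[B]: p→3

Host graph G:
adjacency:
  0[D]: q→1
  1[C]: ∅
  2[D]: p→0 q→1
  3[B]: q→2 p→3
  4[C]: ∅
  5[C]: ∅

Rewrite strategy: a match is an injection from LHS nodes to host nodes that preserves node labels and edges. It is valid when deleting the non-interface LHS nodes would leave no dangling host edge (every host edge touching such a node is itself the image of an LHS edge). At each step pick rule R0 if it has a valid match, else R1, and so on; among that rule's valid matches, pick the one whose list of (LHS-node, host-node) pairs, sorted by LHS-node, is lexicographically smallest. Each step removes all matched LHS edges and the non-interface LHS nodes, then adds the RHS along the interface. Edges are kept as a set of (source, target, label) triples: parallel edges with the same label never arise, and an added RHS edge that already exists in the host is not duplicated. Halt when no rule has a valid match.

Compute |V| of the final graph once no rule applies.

[0] host  ⇒  6 nodes, 5 edges  {0-q->1 2-p->0 2-q->1 3-q->2 3-p->3}
[1] R0 @ {0↦4, 1↦3, 2↦1, 3↦0}  ⇒  5 nodes, 4 edges  {2-p->0 2-q->1 3-q->2 3-p->3}
[2] R0 @ {0↦5, 1↦3, 2↦1, 3↦2}  ⇒  4 nodes, 3 edges  {2-p->0 3-q->2 3-p->3}
halt: no rule applies after step 2
NF nodes: {0:D, 1:C, 2:D, 3:B}

Answer: 4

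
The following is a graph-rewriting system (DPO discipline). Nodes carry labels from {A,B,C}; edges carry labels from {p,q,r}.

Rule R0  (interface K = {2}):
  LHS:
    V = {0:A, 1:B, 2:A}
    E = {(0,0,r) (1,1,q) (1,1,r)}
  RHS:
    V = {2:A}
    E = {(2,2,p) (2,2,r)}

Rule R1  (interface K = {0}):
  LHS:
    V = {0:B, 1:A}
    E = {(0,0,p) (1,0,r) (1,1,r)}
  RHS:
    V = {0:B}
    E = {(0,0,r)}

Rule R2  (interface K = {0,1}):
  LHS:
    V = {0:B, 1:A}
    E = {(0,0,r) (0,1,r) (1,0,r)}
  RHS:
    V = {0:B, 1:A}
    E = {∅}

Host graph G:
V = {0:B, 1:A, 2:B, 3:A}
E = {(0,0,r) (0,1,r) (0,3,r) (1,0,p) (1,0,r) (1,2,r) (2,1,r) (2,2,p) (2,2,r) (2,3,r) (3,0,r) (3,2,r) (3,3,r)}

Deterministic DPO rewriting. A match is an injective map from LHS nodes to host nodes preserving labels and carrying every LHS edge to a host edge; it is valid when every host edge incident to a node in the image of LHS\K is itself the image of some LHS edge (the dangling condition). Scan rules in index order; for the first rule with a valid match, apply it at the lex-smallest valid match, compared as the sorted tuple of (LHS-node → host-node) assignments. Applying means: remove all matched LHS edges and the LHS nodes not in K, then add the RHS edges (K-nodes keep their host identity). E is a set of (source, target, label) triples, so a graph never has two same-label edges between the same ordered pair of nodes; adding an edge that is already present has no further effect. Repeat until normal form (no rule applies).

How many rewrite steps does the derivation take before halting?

[0] host  ⇒  4 nodes, 13 edges  {0-r->0 0-r->1 0-r->3 1-p->0 1-r->0 1-r->2 2-r->1 2-p->2 2-r->2 2-r->3 3-r->0 3-r->2 3-r->3}
[1] R2 @ {0↦0, 1↦1}  ⇒  4 nodes, 10 edges  {0-r->3 1-p->0 1-r->2 2-r->1 2-p->2 2-r->2 2-r->3 3-r->0 3-r->2 3-r->3}
[2] R2 @ {0↦2, 1↦1}  ⇒  4 nodes, 7 edges  {0-r->3 1-p->0 2-p->2 2-r->3 3-r->0 3-r->2 3-r->3}
normal form: no rule applies after step 2

Answer: 2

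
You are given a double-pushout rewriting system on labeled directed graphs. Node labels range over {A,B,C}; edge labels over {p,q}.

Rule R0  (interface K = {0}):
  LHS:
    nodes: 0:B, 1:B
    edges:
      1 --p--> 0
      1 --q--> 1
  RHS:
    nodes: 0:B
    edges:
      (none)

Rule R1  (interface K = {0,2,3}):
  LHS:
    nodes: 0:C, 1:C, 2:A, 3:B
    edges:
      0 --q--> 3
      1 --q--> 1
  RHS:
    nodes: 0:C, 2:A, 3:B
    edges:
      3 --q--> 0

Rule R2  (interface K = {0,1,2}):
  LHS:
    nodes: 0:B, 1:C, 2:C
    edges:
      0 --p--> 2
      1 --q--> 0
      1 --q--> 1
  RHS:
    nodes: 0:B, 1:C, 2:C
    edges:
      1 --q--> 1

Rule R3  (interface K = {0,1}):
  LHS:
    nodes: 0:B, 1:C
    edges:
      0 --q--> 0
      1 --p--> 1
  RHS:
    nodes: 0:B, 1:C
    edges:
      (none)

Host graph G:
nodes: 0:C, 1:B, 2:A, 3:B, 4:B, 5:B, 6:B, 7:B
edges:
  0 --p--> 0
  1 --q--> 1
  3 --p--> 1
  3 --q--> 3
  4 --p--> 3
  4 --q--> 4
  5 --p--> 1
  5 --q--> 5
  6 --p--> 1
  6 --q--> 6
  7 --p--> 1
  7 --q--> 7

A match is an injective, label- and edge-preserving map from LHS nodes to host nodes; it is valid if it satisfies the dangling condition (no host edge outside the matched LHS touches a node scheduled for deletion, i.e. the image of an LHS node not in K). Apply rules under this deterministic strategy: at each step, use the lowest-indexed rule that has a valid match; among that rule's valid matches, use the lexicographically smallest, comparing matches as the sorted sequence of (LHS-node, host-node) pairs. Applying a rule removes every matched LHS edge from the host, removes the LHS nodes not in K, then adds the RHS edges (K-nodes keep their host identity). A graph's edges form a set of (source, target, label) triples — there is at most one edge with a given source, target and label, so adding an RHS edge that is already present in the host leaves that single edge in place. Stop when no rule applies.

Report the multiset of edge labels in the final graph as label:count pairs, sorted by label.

initial: |V|=8 |E|=12  E = 0-p->0 1-q->1 3-p->1 3-q->3 4-p->3 4-q->4 5-p->1 5-q->5 6-p->1 6-q->6 7-p->1 7-q->7
step 1: apply R0 at {0↦1, 1↦5}  → |V|=7 |E|=10  E = 0-p->0 1-q->1 3-p->1 3-q->3 4-p->3 4-q->4 6-p->1 6-q->6 7-p->1 7-q->7
step 2: apply R0 at {0↦1, 1↦6}  → |V|=6 |E|=8  E = 0-p->0 1-q->1 3-p->1 3-q->3 4-p->3 4-q->4 7-p->1 7-q->7
step 3: apply R0 at {0↦1, 1↦7}  → |V|=5 |E|=6  E = 0-p->0 1-q->1 3-p->1 3-q->3 4-p->3 4-q->4
step 4: apply R0 at {0↦3, 1↦4}  → |V|=4 |E|=4  E = 0-p->0 1-q->1 3-p->1 3-q->3
step 5: apply R0 at {0↦1, 1↦3}  → |V|=3 |E|=2  E = 0-p->0 1-q->1
step 6: apply R3 at {0↦1, 1↦0}  → |V|=3 |E|=0  E = ∅
final graph: no rule applies after step 6
NF edges: []

Answer: (no edges)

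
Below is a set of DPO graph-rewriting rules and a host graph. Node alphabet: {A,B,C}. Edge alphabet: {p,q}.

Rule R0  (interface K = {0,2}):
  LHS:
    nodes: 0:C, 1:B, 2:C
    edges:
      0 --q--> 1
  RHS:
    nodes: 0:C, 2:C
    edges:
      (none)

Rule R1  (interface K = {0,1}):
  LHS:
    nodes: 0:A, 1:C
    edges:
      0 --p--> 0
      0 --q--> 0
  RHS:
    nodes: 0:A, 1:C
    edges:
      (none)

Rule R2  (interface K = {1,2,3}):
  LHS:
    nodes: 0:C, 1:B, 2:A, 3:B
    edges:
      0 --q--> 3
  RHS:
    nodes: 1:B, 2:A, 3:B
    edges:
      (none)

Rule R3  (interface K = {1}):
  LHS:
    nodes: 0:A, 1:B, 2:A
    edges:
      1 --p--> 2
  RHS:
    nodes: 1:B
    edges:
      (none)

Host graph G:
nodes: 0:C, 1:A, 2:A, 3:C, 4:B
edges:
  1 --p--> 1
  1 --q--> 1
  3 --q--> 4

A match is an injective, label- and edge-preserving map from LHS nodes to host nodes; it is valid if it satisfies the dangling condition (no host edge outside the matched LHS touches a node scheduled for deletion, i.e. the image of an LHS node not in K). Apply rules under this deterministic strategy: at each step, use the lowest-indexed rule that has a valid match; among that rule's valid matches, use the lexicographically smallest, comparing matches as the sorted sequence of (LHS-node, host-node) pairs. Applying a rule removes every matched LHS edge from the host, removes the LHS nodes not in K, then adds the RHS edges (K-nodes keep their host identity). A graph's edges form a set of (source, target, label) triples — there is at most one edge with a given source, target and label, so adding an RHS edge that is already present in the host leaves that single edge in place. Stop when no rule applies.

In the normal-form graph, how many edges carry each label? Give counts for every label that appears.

Answer: (no edges)

Rewrite trace:
[0] host  ⇒  5 nodes, 3 edges  {1-p->1 1-q->1 3-q->4}
[1] R0 @ {0↦3, 1↦4, 2↦0}  ⇒  4 nodes, 2 edges  {1-p->1 1-q->1}
[2] R1 @ {0↦1, 1↦0}  ⇒  4 nodes, 0 edges  {∅}
halt: no rule applies after step 2
NF edges: []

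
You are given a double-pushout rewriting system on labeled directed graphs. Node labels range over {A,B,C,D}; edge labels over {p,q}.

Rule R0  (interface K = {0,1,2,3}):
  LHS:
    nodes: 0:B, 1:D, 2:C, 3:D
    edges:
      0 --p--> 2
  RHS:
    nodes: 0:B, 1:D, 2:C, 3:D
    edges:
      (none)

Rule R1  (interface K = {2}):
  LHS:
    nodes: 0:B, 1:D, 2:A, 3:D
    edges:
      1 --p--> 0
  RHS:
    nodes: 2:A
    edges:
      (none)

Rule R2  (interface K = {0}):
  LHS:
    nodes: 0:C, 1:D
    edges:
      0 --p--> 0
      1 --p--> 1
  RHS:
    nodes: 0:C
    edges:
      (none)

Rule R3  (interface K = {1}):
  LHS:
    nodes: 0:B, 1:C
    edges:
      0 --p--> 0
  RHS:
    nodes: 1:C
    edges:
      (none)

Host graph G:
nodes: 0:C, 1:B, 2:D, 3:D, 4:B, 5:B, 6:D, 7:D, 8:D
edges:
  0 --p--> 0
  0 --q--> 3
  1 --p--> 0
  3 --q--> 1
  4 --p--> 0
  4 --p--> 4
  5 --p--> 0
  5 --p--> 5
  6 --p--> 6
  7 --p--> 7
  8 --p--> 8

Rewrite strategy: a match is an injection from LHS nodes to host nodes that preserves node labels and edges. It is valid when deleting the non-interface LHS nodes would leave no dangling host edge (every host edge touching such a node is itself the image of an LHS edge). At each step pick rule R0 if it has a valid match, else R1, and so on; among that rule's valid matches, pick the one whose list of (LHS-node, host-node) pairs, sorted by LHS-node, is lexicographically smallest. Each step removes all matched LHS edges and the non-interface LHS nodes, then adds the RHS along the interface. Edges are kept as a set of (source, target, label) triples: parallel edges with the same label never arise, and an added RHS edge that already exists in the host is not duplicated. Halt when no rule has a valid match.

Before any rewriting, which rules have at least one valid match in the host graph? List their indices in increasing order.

R0: 60 valid matches — {0↦1, 1↦2, 2↦0, 3↦3}, {0↦1, 1↦2, 2↦0, 3↦6}, {0↦1, 1↦2, 2↦0, 3↦7} (+57 more)
R1: no valid match — LHS pattern not found
R2: 3 valid matches — {0↦0, 1↦6}, {0↦0, 1↦7}, {0↦0, 1↦8}
R3: no valid match — 2 raw matches, all fail dangling condition

Answer: [R0,R2]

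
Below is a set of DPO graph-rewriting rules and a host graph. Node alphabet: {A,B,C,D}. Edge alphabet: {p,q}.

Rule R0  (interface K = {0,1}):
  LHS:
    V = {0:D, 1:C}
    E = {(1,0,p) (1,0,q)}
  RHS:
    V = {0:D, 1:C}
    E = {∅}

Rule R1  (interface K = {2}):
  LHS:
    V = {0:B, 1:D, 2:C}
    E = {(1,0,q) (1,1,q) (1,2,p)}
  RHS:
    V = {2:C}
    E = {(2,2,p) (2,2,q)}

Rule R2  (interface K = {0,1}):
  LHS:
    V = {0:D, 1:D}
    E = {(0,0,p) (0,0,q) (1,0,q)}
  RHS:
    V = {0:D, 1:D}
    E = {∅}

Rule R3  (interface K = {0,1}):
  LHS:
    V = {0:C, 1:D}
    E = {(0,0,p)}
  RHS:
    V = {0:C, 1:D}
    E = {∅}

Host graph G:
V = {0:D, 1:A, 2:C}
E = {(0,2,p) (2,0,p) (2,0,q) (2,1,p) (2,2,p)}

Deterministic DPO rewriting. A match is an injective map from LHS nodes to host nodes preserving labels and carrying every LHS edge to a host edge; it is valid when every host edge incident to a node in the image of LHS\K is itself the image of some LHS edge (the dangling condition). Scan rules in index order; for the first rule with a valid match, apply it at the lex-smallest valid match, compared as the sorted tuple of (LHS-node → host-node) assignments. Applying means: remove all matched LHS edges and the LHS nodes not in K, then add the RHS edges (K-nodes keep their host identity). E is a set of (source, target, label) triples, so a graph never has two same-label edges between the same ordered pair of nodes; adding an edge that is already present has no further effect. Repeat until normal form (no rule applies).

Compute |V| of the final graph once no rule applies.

Answer: 3

Rewrite trace:
start.  V:3 E:5  edges: 0-p->2 2-p->0 2-q->0 2-p->1 2-p->2
1. fire R0 via {0↦0, 1↦2}  →  V:3 E:3  edges: 0-p->2 2-p->1 2-p->2
2. fire R3 via {0↦2, 1↦0}  →  V:3 E:2  edges: 0-p->2 2-p->1
halt: no rule applies after step 2
NF nodes: {0:D, 1:A, 2:C}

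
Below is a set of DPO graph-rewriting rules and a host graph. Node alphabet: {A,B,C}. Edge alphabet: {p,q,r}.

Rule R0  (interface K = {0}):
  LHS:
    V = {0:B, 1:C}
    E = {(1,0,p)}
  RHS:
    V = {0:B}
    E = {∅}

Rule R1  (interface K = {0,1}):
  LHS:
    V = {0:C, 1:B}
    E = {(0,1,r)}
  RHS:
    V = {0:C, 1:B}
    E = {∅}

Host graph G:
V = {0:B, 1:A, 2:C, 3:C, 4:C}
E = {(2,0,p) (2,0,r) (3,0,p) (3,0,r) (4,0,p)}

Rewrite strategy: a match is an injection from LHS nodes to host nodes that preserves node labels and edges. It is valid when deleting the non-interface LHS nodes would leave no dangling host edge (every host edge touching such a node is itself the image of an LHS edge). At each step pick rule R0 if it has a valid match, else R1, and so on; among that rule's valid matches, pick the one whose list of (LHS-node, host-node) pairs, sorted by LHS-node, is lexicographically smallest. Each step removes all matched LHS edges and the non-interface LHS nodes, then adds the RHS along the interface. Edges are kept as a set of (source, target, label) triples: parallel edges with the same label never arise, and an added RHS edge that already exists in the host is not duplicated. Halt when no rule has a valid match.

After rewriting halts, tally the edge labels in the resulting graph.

Answer: (no edges)

Steps:
[0] host  ⇒  5 nodes, 5 edges  {2-p->0 2-r->0 3-p->0 3-r->0 4-p->0}
[1] R0 @ {0↦0, 1↦4}  ⇒  4 nodes, 4 edges  {2-p->0 2-r->0 3-p->0 3-r->0}
[2] R1 @ {0↦2, 1↦0}  ⇒  4 nodes, 3 edges  {2-p->0 3-p->0 3-r->0}
[3] R0 @ {0↦0, 1↦2}  ⇒  3 nodes, 2 edges  {3-p->0 3-r->0}
[4] R1 @ {0↦3, 1↦0}  ⇒  3 nodes, 1 edges  {3-p->0}
[5] R0 @ {0↦0, 1↦3}  ⇒  2 nodes, 0 edges  {∅}
final graph: no rule applies after step 5
NF edges: []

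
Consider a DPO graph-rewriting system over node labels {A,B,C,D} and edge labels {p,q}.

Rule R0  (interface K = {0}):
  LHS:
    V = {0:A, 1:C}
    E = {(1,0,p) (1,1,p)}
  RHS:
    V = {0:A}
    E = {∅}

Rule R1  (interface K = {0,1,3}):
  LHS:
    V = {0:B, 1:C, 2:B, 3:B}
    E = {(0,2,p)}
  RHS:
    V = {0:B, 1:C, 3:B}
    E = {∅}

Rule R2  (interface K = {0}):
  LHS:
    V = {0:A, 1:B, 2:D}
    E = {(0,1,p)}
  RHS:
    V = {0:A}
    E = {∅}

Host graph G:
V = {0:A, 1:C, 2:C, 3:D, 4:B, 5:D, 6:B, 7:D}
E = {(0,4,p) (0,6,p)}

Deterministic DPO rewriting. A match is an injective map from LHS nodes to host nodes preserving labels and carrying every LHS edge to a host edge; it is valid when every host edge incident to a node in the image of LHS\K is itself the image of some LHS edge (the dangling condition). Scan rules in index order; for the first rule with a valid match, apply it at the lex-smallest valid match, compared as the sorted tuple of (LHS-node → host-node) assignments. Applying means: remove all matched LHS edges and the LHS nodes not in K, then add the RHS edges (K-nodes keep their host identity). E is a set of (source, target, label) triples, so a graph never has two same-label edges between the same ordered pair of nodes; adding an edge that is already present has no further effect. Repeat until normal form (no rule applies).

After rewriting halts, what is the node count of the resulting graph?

Answer: 4

Steps:
[0] host  ⇒  8 nodes, 2 edges  {0-p->4 0-p->6}
[1] R2 @ {0↦0, 1↦4, 2↦3}  ⇒  6 nodes, 1 edges  {0-p->6}
[2] R2 @ {0↦0, 1↦6, 2↦5}  ⇒  4 nodes, 0 edges  {∅}
final graph: no rule applies after step 2
NF nodes: {0:A, 1:C, 2:C, 7:D}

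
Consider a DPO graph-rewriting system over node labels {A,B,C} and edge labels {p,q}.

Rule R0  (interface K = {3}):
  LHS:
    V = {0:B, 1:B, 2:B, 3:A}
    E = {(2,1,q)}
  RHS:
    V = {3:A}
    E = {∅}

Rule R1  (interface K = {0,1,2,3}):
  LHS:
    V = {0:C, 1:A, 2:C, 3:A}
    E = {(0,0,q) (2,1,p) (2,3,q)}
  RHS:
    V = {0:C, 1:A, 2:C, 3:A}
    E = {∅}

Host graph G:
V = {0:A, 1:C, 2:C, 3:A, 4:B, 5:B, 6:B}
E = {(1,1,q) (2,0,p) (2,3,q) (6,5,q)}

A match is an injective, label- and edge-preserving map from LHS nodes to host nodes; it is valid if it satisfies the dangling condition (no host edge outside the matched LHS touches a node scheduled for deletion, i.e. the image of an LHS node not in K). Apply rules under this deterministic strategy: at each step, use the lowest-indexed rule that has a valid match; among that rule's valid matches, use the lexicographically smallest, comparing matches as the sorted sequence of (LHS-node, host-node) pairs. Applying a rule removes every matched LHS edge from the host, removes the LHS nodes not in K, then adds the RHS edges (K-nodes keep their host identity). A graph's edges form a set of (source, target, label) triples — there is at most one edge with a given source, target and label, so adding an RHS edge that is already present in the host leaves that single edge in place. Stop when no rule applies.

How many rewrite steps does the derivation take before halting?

[0] host  ⇒  7 nodes, 4 edges  {1-q->1 2-p->0 2-q->3 6-q->5}
[1] R0 @ {0↦4, 1↦5, 2↦6, 3↦0}  ⇒  4 nodes, 3 edges  {1-q->1 2-p->0 2-q->3}
[2] R1 @ {0↦1, 1↦0, 2↦2, 3↦3}  ⇒  4 nodes, 0 edges  {∅}
final graph: no rule applies after step 2

Answer: 2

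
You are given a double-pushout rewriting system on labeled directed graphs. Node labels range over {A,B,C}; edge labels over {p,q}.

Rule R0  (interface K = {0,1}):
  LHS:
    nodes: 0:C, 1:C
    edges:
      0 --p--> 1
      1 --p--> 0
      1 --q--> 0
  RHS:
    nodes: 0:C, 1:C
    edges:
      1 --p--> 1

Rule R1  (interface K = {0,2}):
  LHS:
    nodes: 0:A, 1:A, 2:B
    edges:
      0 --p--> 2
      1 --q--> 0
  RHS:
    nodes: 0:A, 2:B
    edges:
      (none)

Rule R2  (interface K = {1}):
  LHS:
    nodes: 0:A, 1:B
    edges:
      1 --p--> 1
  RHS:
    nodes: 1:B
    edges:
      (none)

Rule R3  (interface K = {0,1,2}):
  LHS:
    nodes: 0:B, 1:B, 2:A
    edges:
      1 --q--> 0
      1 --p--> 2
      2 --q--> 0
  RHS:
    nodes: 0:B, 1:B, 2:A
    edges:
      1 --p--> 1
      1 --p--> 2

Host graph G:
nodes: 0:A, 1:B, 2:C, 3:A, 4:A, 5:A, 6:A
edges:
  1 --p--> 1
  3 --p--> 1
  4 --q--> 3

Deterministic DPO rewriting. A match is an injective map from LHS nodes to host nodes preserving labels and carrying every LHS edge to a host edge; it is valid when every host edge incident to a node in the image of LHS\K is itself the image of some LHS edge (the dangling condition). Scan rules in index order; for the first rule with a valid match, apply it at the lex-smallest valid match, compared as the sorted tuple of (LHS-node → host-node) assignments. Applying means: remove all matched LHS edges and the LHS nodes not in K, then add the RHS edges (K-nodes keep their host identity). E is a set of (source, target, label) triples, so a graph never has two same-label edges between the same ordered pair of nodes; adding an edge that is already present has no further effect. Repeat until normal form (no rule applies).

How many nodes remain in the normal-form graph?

[0] host  ⇒  7 nodes, 3 edges  {1-p->1 3-p->1 4-q->3}
[1] R1 @ {0↦3, 1↦4, 2↦1}  ⇒  6 nodes, 1 edges  {1-p->1}
[2] R2 @ {0↦0, 1↦1}  ⇒  5 nodes, 0 edges  {∅}
halt: no rule applies after step 2
NF nodes: {1:B, 2:C, 3:A, 5:A, 6:A}

Answer: 5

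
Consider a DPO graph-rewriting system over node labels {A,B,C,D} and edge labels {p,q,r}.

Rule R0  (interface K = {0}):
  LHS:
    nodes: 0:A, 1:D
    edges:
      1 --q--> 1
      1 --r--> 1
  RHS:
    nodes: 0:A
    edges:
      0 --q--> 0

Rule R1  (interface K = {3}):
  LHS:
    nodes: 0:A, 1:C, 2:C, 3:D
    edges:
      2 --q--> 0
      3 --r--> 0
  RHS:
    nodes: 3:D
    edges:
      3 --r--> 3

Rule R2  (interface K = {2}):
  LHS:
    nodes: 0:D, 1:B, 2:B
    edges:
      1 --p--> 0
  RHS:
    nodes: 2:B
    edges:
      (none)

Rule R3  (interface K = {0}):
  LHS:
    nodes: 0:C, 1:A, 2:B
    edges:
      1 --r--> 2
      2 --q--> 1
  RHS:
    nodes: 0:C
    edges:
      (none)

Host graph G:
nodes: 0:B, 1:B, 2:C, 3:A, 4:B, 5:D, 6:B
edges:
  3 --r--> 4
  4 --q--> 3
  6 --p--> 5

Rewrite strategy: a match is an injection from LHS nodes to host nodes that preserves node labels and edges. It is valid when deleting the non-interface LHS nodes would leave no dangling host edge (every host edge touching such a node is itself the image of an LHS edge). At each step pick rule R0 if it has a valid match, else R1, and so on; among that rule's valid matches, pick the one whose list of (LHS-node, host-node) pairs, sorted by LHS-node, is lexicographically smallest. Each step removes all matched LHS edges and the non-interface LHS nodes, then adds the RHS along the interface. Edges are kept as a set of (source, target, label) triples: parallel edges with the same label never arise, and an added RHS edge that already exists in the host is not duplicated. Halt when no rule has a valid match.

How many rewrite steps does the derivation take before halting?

Answer: 2

Rewrite trace:
start.  V:7 E:3  edges: 3-r->4 4-q->3 6-p->5
1. fire R2 via {0↦5, 1↦6, 2↦0}  →  V:5 E:2  edges: 3-r->4 4-q->3
2. fire R3 via {0↦2, 1↦3, 2↦4}  →  V:3 E:0  edges: ∅
normal form: no rule applies after step 2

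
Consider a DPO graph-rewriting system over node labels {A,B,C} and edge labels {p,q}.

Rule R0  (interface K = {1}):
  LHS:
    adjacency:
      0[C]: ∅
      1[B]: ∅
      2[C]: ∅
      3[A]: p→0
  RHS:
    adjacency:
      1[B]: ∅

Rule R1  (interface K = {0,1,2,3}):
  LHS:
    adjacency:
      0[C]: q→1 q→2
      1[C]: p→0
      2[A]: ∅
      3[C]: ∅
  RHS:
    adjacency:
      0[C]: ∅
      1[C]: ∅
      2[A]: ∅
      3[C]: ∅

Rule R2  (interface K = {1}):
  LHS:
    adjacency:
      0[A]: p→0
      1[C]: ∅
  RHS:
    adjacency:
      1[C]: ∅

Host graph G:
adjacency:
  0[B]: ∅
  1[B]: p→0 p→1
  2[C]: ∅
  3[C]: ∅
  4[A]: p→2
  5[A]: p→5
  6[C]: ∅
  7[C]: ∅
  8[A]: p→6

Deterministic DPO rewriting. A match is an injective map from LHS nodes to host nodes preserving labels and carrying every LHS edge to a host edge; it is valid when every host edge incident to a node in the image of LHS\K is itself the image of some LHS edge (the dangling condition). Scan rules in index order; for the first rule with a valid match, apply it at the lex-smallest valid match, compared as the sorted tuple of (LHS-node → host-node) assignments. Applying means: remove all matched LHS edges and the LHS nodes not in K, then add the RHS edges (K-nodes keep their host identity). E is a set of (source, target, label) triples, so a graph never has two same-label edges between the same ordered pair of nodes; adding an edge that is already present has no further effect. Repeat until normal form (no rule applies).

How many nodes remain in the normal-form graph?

Answer: 3

Steps:
start.  V:9 E:5  edges: 1-p->0 1-p->1 4-p->2 5-p->5 8-p->6
1. fire R0 via {0↦2, 1↦0, 2↦3, 3↦4}  →  V:6 E:4  edges: 1-p->0 1-p->1 5-p->5 8-p->6
2. fire R0 via {0↦6, 1↦0, 2↦7, 3↦8}  →  V:3 E:3  edges: 1-p->0 1-p->1 5-p->5
normal form: no rule applies after step 2
NF nodes: {0:B, 1:B, 5:A}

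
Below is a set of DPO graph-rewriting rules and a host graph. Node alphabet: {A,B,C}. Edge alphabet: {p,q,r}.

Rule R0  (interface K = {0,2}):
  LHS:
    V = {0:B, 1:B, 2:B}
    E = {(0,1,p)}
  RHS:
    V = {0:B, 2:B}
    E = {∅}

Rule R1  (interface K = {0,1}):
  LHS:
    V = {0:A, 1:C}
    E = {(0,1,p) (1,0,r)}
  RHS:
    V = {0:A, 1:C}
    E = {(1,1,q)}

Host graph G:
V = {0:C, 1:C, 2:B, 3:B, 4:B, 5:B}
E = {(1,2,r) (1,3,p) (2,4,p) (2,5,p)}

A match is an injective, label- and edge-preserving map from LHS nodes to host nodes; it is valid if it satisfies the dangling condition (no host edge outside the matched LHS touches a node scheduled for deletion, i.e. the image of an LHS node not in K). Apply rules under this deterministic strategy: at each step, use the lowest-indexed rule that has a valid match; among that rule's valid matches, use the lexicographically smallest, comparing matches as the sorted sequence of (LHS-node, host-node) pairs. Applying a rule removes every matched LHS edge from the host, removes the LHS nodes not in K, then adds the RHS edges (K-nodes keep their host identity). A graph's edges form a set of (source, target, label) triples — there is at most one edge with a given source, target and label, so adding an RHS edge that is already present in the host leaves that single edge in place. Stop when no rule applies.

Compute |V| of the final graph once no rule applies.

Answer: 4

Rewrite trace:
start.  V:6 E:4  edges: 1-r->2 1-p->3 2-p->4 2-p->5
1. fire R0 via {0↦2, 1↦4, 2↦3}  →  V:5 E:3  edges: 1-r->2 1-p->3 2-p->5
2. fire R0 via {0↦2, 1↦5, 2↦3}  →  V:4 E:2  edges: 1-r->2 1-p->3
normal form: no rule applies after step 2
NF nodes: {0:C, 1:C, 2:B, 3:B}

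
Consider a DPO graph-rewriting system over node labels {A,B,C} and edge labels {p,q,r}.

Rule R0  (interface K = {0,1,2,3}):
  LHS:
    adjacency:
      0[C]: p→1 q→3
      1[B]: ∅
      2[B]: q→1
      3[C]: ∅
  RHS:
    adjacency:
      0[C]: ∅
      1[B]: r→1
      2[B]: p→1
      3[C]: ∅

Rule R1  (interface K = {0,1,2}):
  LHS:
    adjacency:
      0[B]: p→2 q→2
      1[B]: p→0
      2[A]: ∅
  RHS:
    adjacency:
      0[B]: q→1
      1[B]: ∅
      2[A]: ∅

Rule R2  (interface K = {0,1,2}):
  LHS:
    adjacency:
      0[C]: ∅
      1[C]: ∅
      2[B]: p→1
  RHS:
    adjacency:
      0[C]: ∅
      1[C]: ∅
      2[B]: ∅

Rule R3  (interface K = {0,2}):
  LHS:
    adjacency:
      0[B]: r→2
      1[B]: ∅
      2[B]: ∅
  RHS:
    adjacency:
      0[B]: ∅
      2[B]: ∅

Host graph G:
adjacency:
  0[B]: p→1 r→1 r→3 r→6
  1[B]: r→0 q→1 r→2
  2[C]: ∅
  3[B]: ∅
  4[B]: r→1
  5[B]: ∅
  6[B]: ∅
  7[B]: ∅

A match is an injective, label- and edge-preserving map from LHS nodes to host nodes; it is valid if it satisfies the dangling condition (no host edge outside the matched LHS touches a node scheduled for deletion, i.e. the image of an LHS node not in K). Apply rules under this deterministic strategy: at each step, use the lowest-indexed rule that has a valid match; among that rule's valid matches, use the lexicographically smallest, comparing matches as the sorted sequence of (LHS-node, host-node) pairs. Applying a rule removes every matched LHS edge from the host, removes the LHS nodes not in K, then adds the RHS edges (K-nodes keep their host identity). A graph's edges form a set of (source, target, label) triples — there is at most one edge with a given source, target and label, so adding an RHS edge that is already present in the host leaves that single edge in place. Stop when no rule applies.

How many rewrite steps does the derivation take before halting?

Answer: 4

Rewrite trace:
[0] host  ⇒  8 nodes, 8 edges  {0-p->1 0-r->1 0-r->3 0-r->6 1-r->0 1-q->1 1-r->2 4-r->1}
[1] R3 @ {0↦0, 1↦5, 2↦1}  ⇒  7 nodes, 7 edges  {0-p->1 0-r->3 0-r->6 1-r->0 1-q->1 1-r->2 4-r->1}
[2] R3 @ {0↦0, 1↦7, 2↦3}  ⇒  6 nodes, 6 edges  {0-p->1 0-r->6 1-r->0 1-q->1 1-r->2 4-r->1}
[3] R3 @ {0↦0, 1↦3, 2↦6}  ⇒  5 nodes, 5 edges  {0-p->1 1-r->0 1-q->1 1-r->2 4-r->1}
[4] R3 @ {0↦1, 1↦6, 2↦0}  ⇒  4 nodes, 4 edges  {0-p->1 1-q->1 1-r->2 4-r->1}
halt: no rule applies after step 4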